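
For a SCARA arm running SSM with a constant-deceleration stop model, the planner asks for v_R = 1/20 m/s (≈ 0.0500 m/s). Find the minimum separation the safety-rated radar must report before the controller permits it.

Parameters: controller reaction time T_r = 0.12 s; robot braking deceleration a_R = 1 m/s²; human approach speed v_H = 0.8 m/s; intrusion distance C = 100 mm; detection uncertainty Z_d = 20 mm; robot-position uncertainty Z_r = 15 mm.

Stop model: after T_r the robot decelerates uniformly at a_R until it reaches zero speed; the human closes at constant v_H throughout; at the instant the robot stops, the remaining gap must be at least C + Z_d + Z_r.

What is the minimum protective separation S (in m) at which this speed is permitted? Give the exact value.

T_s = v_R/a_R = (1/20)/1 = 0.0500 s
robot covers v_R·T_r = 0.0500·0.1200 = 0.0060 m before braking
robot under decel: 0.0500²/(2·1.0000) = 0.0013 m
person approaches 0.8000·(0.1200+0.0500) = 0.1360 m
margins: 0.1000+0.0200+0.0150 = 0.1350 m
S_min ≈ 0.0060+0.0013+0.1360+0.1350  ⇒  S_min = 1113/4000 m

S_min = 1113/4000 m = 0.2782 m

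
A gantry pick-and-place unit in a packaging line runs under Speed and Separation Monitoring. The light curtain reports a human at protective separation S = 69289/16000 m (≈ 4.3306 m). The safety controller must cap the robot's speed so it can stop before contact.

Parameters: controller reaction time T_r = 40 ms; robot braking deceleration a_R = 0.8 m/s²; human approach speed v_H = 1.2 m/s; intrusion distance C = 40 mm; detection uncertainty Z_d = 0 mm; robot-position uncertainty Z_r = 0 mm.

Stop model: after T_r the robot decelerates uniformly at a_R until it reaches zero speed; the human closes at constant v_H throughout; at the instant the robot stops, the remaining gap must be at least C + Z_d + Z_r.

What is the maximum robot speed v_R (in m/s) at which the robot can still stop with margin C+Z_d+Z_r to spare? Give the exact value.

collect terms ⇒ (5/8)·v_R² + (77/50)·v_R + (-67881/16000) = 0
  disc = (77/50)² − 4·(5/8)·(-67881/16000) = 2076481/160000 ; √disc = 1441/400
  v_R = (−(77/50) + 1441/400) / (2·(5/8)) = 33/20 m/s
check:
braking lasts T_s = (33/20)/(4/5) = 2.0625 s
reaction-phase robot travel = 1.6500·0.0400 = 0.0660 m
robot under decel: 1.6500²/(2·0.8000) = 1.7016 m
human closes 1.2000·2.1025 = 2.5230 m
residual clearance needed = 0.0400+0.0000+0.0000 = 0.0400 m
sum ≈ 0.0660+1.7016+2.5230+0.0400 ≈ 4.3306 m = S ✓

v_R_max = 33/20 m/s = 1.6500 m/s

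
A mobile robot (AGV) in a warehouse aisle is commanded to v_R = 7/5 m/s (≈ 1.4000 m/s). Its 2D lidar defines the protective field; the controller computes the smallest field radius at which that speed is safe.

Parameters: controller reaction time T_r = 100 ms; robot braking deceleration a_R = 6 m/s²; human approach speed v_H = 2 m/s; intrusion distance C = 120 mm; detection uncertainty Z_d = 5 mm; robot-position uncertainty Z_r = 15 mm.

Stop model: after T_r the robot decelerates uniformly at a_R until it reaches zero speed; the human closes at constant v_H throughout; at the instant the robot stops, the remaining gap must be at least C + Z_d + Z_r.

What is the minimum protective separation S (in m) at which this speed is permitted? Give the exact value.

stop time T_s = (7/5)/6 = 0.2333 s
robot in T_r: 1.4000·0.1000 = 0.1400 m
robot covers 1.4000·0.2333 − ½·6.0000·0.2333² = 0.1633 m while stopping
human closes 2.0000·0.3333 = 0.6667 m
margins: 0.1200+0.0050+0.0150 = 0.1400 m
S_min ≈ 0.1400+0.1633+0.6667+0.1400  ⇒  S_min = 111/100 m

S_min = 111/100 m = 1.1100 m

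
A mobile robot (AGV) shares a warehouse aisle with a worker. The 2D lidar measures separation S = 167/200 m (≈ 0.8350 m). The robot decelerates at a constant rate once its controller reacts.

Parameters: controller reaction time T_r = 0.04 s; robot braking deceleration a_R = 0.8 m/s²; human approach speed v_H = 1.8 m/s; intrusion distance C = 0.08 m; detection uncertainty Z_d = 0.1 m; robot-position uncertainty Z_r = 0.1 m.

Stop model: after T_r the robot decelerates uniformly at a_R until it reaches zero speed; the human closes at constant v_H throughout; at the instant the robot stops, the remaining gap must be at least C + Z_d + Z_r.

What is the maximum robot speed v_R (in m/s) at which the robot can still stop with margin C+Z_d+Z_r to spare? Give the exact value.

collect terms ⇒ (5/8)·v_R² + (229/100)·v_R + (-483/1000) = 0
  disc = (229/100)² − 4·(5/8)·(-483/1000) = 16129/2500 ; √disc = 127/50
  v_R = (−(229/100) + 127/50) / (2·(5/8)) = 1/5 m/s
check:
T_s = v_R/a_R = (1/5)/(4/5) = 0.2500 s
reaction-phase robot travel = 0.2000·0.0400 = 0.0080 m
braking distance = 0.2000²/(2·0.8000) = 0.0250 m
human closes 1.8000·0.2900 = 0.5220 m
C+Z_d+Z_r = 0.0800+0.1000+0.1000 = 0.2800 m
sum ≈ 0.0080+0.0250+0.5220+0.2800 ≈ 0.8350 m = S ✓

v_R_max = 1/5 m/s = 0.2000 m/s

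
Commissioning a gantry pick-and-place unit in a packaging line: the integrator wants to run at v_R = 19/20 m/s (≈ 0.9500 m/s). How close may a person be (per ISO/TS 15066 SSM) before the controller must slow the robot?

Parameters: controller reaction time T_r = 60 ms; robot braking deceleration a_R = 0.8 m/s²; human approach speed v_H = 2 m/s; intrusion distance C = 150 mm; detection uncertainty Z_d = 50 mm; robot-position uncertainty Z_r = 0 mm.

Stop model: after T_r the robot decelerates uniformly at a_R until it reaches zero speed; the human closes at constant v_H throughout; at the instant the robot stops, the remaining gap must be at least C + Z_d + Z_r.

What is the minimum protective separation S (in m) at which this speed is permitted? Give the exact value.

S_min = 53057/16000 m = 3.3161 m

braking lasts T_s = (19/20)/(4/5) = 1.1875 s
robot covers v_R·T_r = 0.9500·0.0600 = 0.0570 m before braking
robot covers 0.9500·1.1875 − ½·0.8000·1.1875² = 0.5641 m while stopping
human over T_r+T_s: 2.0000·(0.0600+1.1875) = 2.4950 m
C+Z_d+Z_r = 0.1500+0.0500+0.0000 = 0.2000 m
S_min ≈ 0.0570+0.5641+2.4950+0.2000  ⇒  S_min = 53057/16000 m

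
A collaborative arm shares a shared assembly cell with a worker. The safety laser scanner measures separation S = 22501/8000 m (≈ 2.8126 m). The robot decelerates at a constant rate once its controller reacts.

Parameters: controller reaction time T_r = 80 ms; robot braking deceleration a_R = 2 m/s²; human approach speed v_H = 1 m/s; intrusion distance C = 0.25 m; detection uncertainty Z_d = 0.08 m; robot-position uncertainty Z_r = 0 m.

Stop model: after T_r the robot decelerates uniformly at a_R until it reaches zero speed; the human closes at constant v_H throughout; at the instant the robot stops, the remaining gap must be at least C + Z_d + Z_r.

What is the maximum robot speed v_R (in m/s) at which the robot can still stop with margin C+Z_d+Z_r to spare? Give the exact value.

collect terms ⇒ (1/4)·v_R² + (29/50)·v_R + (-19221/8000) = 0
  disc = (29/50)² − 4·(1/4)·(-19221/8000) = 109561/40000 ; √disc = 331/200
  v_R = (−(29/50) + 331/200) / (2·(1/4)) = 43/20 m/s
check:
T_s = v_R/a_R = (43/20)/2 = 1.0750 s
reaction-phase robot travel = 2.1500·0.0800 = 0.1720 m
robot covers 2.1500·1.0750 − ½·2.0000·1.0750² = 1.1556 m while stopping
person approaches 1.0000·(0.0800+1.0750) = 1.1550 m
C+Z_d+Z_r = 0.2500+0.0800+0.0000 = 0.3300 m
sum ≈ 0.1720+1.1556+1.1550+0.3300 ≈ 2.8126 m = S ✓

v_R_max = 43/20 m/s = 2.1500 m/s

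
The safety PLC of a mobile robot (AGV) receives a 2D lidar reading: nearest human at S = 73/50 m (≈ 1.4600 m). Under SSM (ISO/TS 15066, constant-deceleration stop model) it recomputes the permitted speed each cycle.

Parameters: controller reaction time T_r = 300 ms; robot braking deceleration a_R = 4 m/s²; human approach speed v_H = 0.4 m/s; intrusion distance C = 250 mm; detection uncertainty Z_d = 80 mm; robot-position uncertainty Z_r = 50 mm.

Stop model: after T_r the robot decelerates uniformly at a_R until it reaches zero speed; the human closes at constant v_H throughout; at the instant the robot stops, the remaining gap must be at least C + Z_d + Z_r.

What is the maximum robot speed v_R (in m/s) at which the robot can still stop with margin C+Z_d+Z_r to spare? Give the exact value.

v_R_max = 8/5 m/s = 1.6000 m/s

quadratic (1/8)·v² + (2/5)·v + (-24/25) = 0
  disc = (2/5)² − 4·(1/8)·(-24/25) = 16/25 ; √disc = 4/5
  v_R = (−(2/5) + 4/5) / (2·(1/8)) = 8/5 m/s
check:
T_s = v_R/a_R = (8/5)/4 = 0.4000 s
robot covers v_R·T_r = 1.6000·0.3000 = 0.4800 m before braking
braking distance = 1.6000²/(2·4.0000) = 0.3200 m
person approaches 0.4000·(0.3000+0.4000) = 0.2800 m
C+Z_d+Z_r = 0.2500+0.0800+0.0500 = 0.3800 m
sum ≈ 0.4800+0.3200+0.2800+0.3800 ≈ 1.4600 m = S ✓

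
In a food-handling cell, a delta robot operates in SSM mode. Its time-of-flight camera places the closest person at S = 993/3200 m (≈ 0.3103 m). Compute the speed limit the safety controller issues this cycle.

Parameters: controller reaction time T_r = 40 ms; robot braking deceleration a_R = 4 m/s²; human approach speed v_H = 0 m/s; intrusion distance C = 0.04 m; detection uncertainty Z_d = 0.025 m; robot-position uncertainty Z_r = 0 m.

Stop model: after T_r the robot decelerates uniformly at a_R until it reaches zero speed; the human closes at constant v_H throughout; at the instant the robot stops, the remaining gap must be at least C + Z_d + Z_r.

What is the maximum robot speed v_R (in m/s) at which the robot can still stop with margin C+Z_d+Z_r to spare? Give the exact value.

v_R_max = 5/4 m/s = 1.2500 m/s

quadratic (1/8)·v² + (1/25)·v + (-157/640) = 0
  disc = (1/25)² − 4·(1/8)·(-157/640) = 19881/160000 ; √disc = 141/400
  v_R = (−(1/25) + 141/400) / (2·(1/8)) = 5/4 m/s
check:
stop time T_s = (5/4)/4 = 0.3125 s
robot covers v_R·T_r = 1.2500·0.0400 = 0.0500 m before braking
robot under decel: 1.2500²/(2·4.0000) = 0.1953 m
person approaches 0.0000·(0.0400+0.3125) = 0.0000 m
C+Z_d+Z_r = 0.0400+0.0250+0.0000 = 0.0650 m
sum ≈ 0.0500+0.1953+0.0000+0.0650 ≈ 0.3103 m = S ✓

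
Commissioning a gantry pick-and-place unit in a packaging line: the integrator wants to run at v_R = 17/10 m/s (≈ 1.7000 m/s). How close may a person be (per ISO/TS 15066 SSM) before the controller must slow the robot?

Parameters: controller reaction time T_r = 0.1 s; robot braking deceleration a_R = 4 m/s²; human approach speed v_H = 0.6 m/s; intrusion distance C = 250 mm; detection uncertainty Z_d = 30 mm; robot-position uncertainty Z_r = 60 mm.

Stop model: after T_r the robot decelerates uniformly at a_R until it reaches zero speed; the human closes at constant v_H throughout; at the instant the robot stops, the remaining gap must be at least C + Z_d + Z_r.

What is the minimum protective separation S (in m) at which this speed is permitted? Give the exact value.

braking lasts T_s = (17/10)/4 = 0.4250 s
robot in T_r: 1.7000·0.1000 = 0.1700 m
braking distance = 1.7000²/(2·4.0000) = 0.3613 m
human closes 0.6000·0.5250 = 0.3150 m
margins: 0.2500+0.0300+0.0600 = 0.3400 m
S_min ≈ 0.1700+0.3613+0.3150+0.3400  ⇒  S_min = 949/800 m

S_min = 949/800 m = 1.1863 m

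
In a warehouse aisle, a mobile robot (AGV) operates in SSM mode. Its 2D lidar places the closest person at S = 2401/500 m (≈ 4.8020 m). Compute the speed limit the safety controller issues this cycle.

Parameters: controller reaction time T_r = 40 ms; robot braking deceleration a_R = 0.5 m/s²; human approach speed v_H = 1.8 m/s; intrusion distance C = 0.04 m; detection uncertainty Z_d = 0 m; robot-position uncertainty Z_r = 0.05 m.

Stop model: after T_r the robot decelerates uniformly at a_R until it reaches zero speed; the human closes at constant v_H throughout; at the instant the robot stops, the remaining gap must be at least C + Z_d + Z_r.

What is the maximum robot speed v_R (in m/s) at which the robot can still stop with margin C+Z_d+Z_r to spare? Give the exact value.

at the boundary: (1)·v² + (91/25)·v + (-116/25) = 0
  disc = (91/25)² − 4·(1)·(-116/25) = 19881/625 ; √disc = 141/25
  v_R = (−(91/25) + 141/25) / (2·(1)) = 1 m/s
check:
stop time T_s = 1/(1/2) = 2.0000 s
reaction-phase robot travel = 1.0000·0.0400 = 0.0400 m
robot covers 1.0000·2.0000 − ½·0.5000·2.0000² = 1.0000 m while stopping
person approaches 1.8000·(0.0400+2.0000) = 3.6720 m
residual clearance needed = 0.0400+0.0000+0.0500 = 0.0900 m
sum ≈ 0.0400+1.0000+3.6720+0.0900 ≈ 4.8020 m = S ✓

v_R_max = 1 m/s = 1.0000 m/s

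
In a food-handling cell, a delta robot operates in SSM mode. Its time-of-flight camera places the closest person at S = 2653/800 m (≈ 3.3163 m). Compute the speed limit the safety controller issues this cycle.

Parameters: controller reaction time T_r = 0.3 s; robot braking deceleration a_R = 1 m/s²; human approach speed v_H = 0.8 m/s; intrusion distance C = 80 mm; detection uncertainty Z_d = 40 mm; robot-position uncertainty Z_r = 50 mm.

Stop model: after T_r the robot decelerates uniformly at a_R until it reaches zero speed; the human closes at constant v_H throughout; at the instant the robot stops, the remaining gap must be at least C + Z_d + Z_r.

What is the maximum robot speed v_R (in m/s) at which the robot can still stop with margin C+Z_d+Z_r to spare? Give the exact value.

v_R_max = 31/20 m/s = 1.5500 m/s

collect terms ⇒ (1/2)·v_R² + (11/10)·v_R + (-93/32) = 0
  disc = (11/10)² − 4·(1/2)·(-93/32) = 2809/400 ; √disc = 53/20
  v_R = (−(11/10) + 53/20) / (2·(1/2)) = 31/20 m/s
check:
stop time T_s = (31/20)/1 = 1.5500 s
robot covers v_R·T_r = 1.5500·0.3000 = 0.4650 m before braking
robot covers 1.5500·1.5500 − ½·1.0000·1.5500² = 1.2012 m while stopping
human over T_r+T_s: 0.8000·(0.3000+1.5500) = 1.4800 m
residual clearance needed = 0.0800+0.0400+0.0500 = 0.1700 m
sum ≈ 0.4650+1.2012+1.4800+0.1700 ≈ 3.3163 m = S ✓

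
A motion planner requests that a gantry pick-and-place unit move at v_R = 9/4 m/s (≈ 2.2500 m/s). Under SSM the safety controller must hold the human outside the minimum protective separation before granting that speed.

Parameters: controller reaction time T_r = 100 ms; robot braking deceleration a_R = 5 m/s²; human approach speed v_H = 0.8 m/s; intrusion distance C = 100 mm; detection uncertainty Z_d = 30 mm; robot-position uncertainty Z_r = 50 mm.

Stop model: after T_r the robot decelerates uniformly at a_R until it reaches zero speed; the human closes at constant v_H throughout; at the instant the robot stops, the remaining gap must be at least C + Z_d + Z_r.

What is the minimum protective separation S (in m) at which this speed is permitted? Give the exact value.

S_min = 1081/800 m = 1.3513 m

T_s = v_R/a_R = (9/4)/5 = 0.4500 s
reaction-phase robot travel = 2.2500·0.1000 = 0.2250 m
robot covers 2.2500·0.4500 − ½·5.0000·0.4500² = 0.5062 m while stopping
human closes 0.8000·0.5500 = 0.4400 m
C+Z_d+Z_r = 0.1000+0.0300+0.0500 = 0.1800 m
S_min ≈ 0.2250+0.5062+0.4400+0.1800  ⇒  S_min = 1081/800 m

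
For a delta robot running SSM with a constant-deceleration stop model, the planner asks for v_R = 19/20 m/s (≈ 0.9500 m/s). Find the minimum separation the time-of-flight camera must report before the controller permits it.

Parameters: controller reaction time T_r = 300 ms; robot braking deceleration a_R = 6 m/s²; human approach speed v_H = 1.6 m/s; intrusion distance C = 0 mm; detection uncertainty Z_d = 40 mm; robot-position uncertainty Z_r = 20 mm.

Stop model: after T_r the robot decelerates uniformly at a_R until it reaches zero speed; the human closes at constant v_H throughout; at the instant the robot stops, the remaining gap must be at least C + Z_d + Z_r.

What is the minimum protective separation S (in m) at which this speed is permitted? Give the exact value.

stop time T_s = (19/20)/6 = 0.1583 s
robot covers v_R·T_r = 0.9500·0.3000 = 0.2850 m before braking
robot covers 0.9500·0.1583 − ½·6.0000·0.1583² = 0.0752 m while stopping
human closes 1.6000·0.4583 = 0.7333 m
C+Z_d+Z_r = 0.0000+0.0400+0.0200 = 0.0600 m
S_min ≈ 0.2850+0.0752+0.7333+0.0600  ⇒  S_min = 5537/4800 m

S_min = 5537/4800 m = 1.1535 m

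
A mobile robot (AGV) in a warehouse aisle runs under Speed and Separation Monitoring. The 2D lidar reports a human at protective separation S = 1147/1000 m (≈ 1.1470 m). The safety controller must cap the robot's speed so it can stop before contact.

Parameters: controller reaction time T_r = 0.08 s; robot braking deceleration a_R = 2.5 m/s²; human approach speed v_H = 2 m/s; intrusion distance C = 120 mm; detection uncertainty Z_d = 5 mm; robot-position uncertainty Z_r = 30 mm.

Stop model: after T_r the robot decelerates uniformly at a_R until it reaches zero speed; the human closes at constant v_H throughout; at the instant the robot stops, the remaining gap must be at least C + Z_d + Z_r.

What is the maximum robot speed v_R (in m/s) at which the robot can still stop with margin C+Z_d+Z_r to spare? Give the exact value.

at the boundary: (1/5)·v² + (22/25)·v + (-104/125) = 0
  disc = (22/25)² − 4·(1/5)·(-104/125) = 36/25 ; √disc = 6/5
  v_R = (−(22/25) + 6/5) / (2·(1/5)) = 4/5 m/s
check:
T_s = v_R/a_R = (4/5)/(5/2) = 0.3200 s
robot covers v_R·T_r = 0.8000·0.0800 = 0.0640 m before braking
braking distance = 0.8000²/(2·2.5000) = 0.1280 m
human closes 2.0000·0.4000 = 0.8000 m
residual clearance needed = 0.1200+0.0050+0.0300 = 0.1550 m
sum ≈ 0.0640+0.1280+0.8000+0.1550 ≈ 1.1470 m = S ✓

v_R_max = 4/5 m/s = 0.8000 m/s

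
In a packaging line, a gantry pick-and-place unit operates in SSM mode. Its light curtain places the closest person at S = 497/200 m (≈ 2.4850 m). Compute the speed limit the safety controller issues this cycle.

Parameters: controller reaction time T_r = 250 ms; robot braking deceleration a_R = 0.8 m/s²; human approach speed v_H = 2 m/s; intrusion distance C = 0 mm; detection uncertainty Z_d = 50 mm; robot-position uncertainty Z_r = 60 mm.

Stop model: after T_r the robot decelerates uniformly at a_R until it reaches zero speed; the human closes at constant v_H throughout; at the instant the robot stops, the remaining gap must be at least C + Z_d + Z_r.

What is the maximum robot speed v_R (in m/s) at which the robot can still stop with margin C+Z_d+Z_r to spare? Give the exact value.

collect terms ⇒ (5/8)·v_R² + (11/4)·v_R + (-15/8) = 0
  disc = (11/4)² − 4·(5/8)·(-15/8) = 49/4 ; √disc = 7/2
  v_R = (−(11/4) + 7/2) / (2·(5/8)) = 3/5 m/s
check:
stop time T_s = (3/5)/(4/5) = 0.7500 s
reaction-phase robot travel = 0.6000·0.2500 = 0.1500 m
braking distance = 0.6000²/(2·0.8000) = 0.2250 m
human closes 2.0000·1.0000 = 2.0000 m
C+Z_d+Z_r = 0.0000+0.0500+0.0600 = 0.1100 m
sum ≈ 0.1500+0.2250+2.0000+0.1100 ≈ 2.4850 m = S ✓

v_R_max = 3/5 m/s = 0.6000 m/s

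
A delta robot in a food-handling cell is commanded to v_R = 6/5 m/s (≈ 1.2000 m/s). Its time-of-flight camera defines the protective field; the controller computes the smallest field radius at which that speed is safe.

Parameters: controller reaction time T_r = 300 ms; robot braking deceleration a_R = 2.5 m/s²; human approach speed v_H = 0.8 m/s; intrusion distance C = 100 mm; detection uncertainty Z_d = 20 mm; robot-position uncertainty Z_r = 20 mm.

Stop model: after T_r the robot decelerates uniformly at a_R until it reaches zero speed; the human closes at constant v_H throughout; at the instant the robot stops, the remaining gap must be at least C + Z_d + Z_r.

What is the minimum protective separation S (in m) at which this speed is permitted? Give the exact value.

S_min = 353/250 m = 1.4120 m

braking lasts T_s = (6/5)/(5/2) = 0.4800 s
robot in T_r: 1.2000·0.3000 = 0.3600 m
robot covers 1.2000·0.4800 − ½·2.5000·0.4800² = 0.2880 m while stopping
human closes 0.8000·0.7800 = 0.6240 m
margins: 0.1000+0.0200+0.0200 = 0.1400 m
S_min ≈ 0.3600+0.2880+0.6240+0.1400  ⇒  S_min = 353/250 m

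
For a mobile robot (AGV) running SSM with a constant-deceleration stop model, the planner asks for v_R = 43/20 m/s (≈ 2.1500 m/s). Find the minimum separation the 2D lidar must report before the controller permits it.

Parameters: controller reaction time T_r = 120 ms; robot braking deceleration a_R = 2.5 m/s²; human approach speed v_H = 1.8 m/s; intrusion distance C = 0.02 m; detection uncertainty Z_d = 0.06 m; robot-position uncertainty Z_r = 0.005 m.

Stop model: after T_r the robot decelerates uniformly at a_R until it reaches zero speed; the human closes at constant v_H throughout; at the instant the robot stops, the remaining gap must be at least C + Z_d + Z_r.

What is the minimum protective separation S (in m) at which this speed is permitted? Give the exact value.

braking lasts T_s = (43/20)/(5/2) = 0.8600 s
robot covers v_R·T_r = 2.1500·0.1200 = 0.2580 m before braking
robot under decel: 2.1500²/(2·2.5000) = 0.9245 m
human over T_r+T_s: 1.8000·(0.1200+0.8600) = 1.7640 m
residual clearance needed = 0.0200+0.0600+0.0050 = 0.0850 m
S_min ≈ 0.2580+0.9245+1.7640+0.0850  ⇒  S_min = 6063/2000 m

S_min = 6063/2000 m = 3.0315 m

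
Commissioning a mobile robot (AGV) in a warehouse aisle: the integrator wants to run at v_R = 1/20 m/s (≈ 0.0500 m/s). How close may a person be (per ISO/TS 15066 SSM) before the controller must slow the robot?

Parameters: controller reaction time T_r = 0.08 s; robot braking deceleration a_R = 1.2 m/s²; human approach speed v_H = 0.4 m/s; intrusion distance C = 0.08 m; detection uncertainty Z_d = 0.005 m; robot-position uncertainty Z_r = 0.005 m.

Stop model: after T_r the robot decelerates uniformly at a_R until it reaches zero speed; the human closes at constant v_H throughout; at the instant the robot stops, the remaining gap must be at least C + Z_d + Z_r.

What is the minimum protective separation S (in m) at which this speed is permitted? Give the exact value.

T_s = v_R/a_R = (1/20)/(6/5) = 0.0417 s
reaction-phase robot travel = 0.0500·0.0800 = 0.0040 m
braking distance = 0.0500²/(2·1.2000) = 0.0010 m
human closes 0.4000·0.1217 = 0.0487 m
C+Z_d+Z_r = 0.0800+0.0050+0.0050 = 0.0900 m
S_min ≈ 0.0040+0.0010+0.0487+0.0900  ⇒  S_min = 3449/24000 m

S_min = 3449/24000 m = 0.1437 m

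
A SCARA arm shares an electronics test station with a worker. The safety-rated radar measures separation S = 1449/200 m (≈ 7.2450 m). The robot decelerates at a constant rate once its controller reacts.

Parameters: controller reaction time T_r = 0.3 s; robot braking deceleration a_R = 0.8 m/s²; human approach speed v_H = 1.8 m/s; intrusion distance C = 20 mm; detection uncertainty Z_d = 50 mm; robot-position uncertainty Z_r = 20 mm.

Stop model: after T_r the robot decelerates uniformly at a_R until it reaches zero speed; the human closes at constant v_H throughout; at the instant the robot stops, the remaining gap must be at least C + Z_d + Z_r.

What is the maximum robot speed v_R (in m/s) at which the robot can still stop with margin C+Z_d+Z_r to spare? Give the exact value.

quadratic (5/8)·v² + (51/20)·v + (-1323/200) = 0
  disc = (51/20)² − 4·(5/8)·(-1323/200) = 576/25 ; √disc = 24/5
  v_R = (−(51/20) + 24/5) / (2·(5/8)) = 9/5 m/s
check:
stop time T_s = (9/5)/(4/5) = 2.2500 s
reaction-phase robot travel = 1.8000·0.3000 = 0.5400 m
robot covers 1.8000·2.2500 − ½·0.8000·2.2500² = 2.0250 m while stopping
person approaches 1.8000·(0.3000+2.2500) = 4.5900 m
residual clearance needed = 0.0200+0.0500+0.0200 = 0.0900 m
sum ≈ 0.5400+2.0250+4.5900+0.0900 ≈ 7.2450 m = S ✓

v_R_max = 9/5 m/s = 1.8000 m/s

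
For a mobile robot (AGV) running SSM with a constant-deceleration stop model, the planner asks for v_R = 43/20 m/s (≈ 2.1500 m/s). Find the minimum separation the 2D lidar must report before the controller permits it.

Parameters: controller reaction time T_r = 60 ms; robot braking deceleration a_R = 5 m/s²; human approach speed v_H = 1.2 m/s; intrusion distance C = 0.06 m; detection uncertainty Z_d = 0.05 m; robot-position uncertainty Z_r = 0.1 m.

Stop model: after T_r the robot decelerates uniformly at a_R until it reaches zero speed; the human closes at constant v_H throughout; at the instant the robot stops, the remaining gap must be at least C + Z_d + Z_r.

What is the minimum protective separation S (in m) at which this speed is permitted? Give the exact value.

braking lasts T_s = (43/20)/5 = 0.4300 s
robot in T_r: 2.1500·0.0600 = 0.1290 m
robot under decel: 2.1500²/(2·5.0000) = 0.4622 m
human over T_r+T_s: 1.2000·(0.0600+0.4300) = 0.5880 m
margins: 0.0600+0.0500+0.1000 = 0.2100 m
S_min ≈ 0.1290+0.4622+0.5880+0.2100  ⇒  S_min = 5557/4000 m

S_min = 5557/4000 m = 1.3893 m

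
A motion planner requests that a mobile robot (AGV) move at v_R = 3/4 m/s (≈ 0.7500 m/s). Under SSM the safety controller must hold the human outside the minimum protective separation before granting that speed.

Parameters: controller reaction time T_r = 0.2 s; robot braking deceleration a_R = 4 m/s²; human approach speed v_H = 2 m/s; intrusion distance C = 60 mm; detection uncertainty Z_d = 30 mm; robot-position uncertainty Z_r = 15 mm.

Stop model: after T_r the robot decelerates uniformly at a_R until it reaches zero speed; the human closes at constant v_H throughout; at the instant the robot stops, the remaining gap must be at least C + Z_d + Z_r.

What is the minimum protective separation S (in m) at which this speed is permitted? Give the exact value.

T_s = v_R/a_R = (3/4)/4 = 0.1875 s
robot in T_r: 0.7500·0.2000 = 0.1500 m
braking distance = 0.7500²/(2·4.0000) = 0.0703 m
human closes 2.0000·0.3875 = 0.7750 m
C+Z_d+Z_r = 0.0600+0.0300+0.0150 = 0.1050 m
S_min ≈ 0.1500+0.0703+0.7750+0.1050  ⇒  S_min = 3521/3200 m

S_min = 3521/3200 m = 1.1003 m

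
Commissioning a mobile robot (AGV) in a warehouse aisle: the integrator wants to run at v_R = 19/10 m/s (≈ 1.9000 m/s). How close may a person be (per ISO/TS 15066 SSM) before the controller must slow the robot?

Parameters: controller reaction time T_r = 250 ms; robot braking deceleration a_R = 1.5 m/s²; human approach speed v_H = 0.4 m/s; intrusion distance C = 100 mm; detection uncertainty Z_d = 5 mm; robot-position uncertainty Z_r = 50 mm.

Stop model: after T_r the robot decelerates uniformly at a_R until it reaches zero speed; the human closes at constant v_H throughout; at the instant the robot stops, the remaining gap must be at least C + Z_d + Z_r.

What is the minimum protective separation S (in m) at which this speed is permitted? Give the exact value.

S_min = 61/25 m = 2.4400 m

stop time T_s = (19/10)/(3/2) = 1.2667 s
robot in T_r: 1.9000·0.2500 = 0.4750 m
robot under decel: 1.9000²/(2·1.5000) = 1.2033 m
human over T_r+T_s: 0.4000·(0.2500+1.2667) = 0.6067 m
residual clearance needed = 0.1000+0.0050+0.0500 = 0.1550 m
S_min ≈ 0.4750+1.2033+0.6067+0.1550  ⇒  S_min = 61/25 m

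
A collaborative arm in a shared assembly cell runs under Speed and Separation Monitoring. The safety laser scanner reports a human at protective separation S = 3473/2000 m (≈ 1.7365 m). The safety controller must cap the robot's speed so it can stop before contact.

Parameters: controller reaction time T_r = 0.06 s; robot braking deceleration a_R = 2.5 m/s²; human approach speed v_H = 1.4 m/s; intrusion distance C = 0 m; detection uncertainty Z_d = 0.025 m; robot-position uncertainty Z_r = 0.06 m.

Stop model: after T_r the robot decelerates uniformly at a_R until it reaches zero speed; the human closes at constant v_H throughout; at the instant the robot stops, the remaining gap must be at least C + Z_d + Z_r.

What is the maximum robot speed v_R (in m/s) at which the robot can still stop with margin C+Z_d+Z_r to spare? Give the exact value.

collect terms ⇒ (1/5)·v_R² + (31/50)·v_R + (-627/400) = 0
  disc = (31/50)² − 4·(1/5)·(-627/400) = 1024/625 ; √disc = 32/25
  v_R = (−(31/50) + 32/25) / (2·(1/5)) = 33/20 m/s
check:
braking lasts T_s = (33/20)/(5/2) = 0.6600 s
robot covers v_R·T_r = 1.6500·0.0600 = 0.0990 m before braking
robot covers 1.6500·0.6600 − ½·2.5000·0.6600² = 0.5445 m while stopping
human over T_r+T_s: 1.4000·(0.0600+0.6600) = 1.0080 m
margins: 0.0000+0.0250+0.0600 = 0.0850 m
sum ≈ 0.0990+0.5445+1.0080+0.0850 ≈ 1.7365 m = S ✓

v_R_max = 33/20 m/s = 1.6500 m/s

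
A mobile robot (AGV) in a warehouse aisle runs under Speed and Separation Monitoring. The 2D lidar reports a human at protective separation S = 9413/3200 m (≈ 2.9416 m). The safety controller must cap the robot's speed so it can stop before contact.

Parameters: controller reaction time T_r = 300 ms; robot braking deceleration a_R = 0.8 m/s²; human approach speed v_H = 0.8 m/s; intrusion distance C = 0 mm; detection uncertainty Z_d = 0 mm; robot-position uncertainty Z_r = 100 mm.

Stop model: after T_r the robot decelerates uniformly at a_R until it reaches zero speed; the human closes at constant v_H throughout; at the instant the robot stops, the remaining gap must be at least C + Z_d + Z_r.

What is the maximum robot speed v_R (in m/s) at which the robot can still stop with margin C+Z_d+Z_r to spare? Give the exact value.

v_R_max = 5/4 m/s = 1.2500 m/s

quadratic (5/8)·v² + (13/10)·v + (-333/128) = 0
  disc = (13/10)² − 4·(5/8)·(-333/128) = 52441/6400 ; √disc = 229/80
  v_R = (−(13/10) + 229/80) / (2·(5/8)) = 5/4 m/s
check:
braking lasts T_s = (5/4)/(4/5) = 1.5625 s
reaction-phase robot travel = 1.2500·0.3000 = 0.3750 m
robot covers 1.2500·1.5625 − ½·0.8000·1.5625² = 0.9766 m while stopping
human over T_r+T_s: 0.8000·(0.3000+1.5625) = 1.4900 m
C+Z_d+Z_r = 0.0000+0.0000+0.1000 = 0.1000 m
sum ≈ 0.3750+0.9766+1.4900+0.1000 ≈ 2.9416 m = S ✓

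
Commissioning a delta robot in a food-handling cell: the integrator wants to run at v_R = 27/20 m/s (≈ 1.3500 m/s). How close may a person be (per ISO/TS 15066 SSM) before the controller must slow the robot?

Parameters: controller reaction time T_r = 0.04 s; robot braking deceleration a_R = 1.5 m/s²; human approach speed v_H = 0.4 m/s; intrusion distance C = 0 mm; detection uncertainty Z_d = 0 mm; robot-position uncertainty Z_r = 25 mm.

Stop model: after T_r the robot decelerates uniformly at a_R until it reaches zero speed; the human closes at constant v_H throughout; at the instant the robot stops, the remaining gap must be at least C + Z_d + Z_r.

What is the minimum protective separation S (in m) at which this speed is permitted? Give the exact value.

S_min = 17/16 m = 1.0625 m

braking lasts T_s = (27/20)/(3/2) = 0.9000 s
robot in T_r: 1.3500·0.0400 = 0.0540 m
robot covers 1.3500·0.9000 − ½·1.5000·0.9000² = 0.6075 m while stopping
person approaches 0.4000·(0.0400+0.9000) = 0.3760 m
residual clearance needed = 0.0000+0.0000+0.0250 = 0.0250 m
S_min ≈ 0.0540+0.6075+0.3760+0.0250  ⇒  S_min = 17/16 m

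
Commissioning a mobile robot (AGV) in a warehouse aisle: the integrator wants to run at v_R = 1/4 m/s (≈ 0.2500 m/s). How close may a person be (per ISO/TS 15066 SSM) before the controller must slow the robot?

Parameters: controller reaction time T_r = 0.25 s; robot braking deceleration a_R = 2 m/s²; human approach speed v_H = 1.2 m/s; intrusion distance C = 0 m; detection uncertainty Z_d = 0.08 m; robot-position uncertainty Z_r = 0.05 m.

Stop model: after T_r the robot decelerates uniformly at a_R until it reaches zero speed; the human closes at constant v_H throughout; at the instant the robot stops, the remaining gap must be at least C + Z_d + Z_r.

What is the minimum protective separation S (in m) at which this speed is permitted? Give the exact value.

S_min = 1053/1600 m = 0.6581 m

braking lasts T_s = (1/4)/2 = 0.1250 s
robot in T_r: 0.2500·0.2500 = 0.0625 m
robot under decel: 0.2500²/(2·2.0000) = 0.0156 m
human over T_r+T_s: 1.2000·(0.2500+0.1250) = 0.4500 m
C+Z_d+Z_r = 0.0000+0.0800+0.0500 = 0.1300 m
S_min ≈ 0.0625+0.0156+0.4500+0.1300  ⇒  S_min = 1053/1600 m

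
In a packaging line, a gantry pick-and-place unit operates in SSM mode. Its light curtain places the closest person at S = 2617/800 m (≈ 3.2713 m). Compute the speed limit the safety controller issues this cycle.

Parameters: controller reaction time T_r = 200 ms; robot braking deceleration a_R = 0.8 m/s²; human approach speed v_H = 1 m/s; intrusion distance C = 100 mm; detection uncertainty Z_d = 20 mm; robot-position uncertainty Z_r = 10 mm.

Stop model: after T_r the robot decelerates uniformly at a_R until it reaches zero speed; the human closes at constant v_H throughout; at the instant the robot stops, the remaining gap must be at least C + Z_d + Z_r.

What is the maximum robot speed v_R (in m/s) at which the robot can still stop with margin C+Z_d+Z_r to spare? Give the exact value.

at the boundary: (5/8)·v² + (29/20)·v + (-2353/800) = 0
  disc = (29/20)² − 4·(5/8)·(-2353/800) = 15129/1600 ; √disc = 123/40
  v_R = (−(29/20) + 123/40) / (2·(5/8)) = 13/10 m/s
check:
T_s = v_R/a_R = (13/10)/(4/5) = 1.6250 s
robot covers v_R·T_r = 1.3000·0.2000 = 0.2600 m before braking
robot covers 1.3000·1.6250 − ½·0.8000·1.6250² = 1.0562 m while stopping
person approaches 1.0000·(0.2000+1.6250) = 1.8250 m
margins: 0.1000+0.0200+0.0100 = 0.1300 m
sum ≈ 0.2600+1.0562+1.8250+0.1300 ≈ 3.2713 m = S ✓

v_R_max = 13/10 m/s = 1.3000 m/s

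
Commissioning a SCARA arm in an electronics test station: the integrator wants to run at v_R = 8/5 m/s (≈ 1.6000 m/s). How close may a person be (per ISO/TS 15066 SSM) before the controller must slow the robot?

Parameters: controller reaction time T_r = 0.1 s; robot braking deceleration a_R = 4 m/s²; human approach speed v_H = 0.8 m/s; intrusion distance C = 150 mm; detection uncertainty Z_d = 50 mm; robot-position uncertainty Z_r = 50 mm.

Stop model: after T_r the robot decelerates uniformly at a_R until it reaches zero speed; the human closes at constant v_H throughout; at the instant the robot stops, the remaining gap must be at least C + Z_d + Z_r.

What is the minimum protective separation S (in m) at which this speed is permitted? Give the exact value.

S_min = 113/100 m = 1.1300 m

stop time T_s = (8/5)/4 = 0.4000 s
robot in T_r: 1.6000·0.1000 = 0.1600 m
braking distance = 1.6000²/(2·4.0000) = 0.3200 m
human over T_r+T_s: 0.8000·(0.1000+0.4000) = 0.4000 m
C+Z_d+Z_r = 0.1500+0.0500+0.0500 = 0.2500 m
S_min ≈ 0.1600+0.3200+0.4000+0.2500  ⇒  S_min = 113/100 m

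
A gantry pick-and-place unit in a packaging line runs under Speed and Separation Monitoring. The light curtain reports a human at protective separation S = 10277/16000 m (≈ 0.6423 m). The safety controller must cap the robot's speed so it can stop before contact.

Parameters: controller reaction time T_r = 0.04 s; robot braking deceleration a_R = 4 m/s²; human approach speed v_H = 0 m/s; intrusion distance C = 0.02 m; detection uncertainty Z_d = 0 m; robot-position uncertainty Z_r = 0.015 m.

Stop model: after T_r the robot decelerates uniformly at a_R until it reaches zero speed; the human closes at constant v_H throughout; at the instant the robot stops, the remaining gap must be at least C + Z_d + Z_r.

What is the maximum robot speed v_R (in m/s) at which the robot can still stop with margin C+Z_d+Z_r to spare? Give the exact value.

at the boundary: (1/8)·v² + (1/25)·v + (-9717/16000) = 0
  disc = (1/25)² − 4·(1/8)·(-9717/16000) = 48841/160000 ; √disc = 221/400
  v_R = (−(1/25) + 221/400) / (2·(1/8)) = 41/20 m/s
check:
T_s = v_R/a_R = (41/20)/4 = 0.5125 s
reaction-phase robot travel = 2.0500·0.0400 = 0.0820 m
robot covers 2.0500·0.5125 − ½·4.0000·0.5125² = 0.5253 m while stopping
human over T_r+T_s: 0.0000·(0.0400+0.5125) = 0.0000 m
C+Z_d+Z_r = 0.0200+0.0000+0.0150 = 0.0350 m
sum ≈ 0.0820+0.5253+0.0000+0.0350 ≈ 0.6423 m = S ✓

v_R_max = 41/20 m/s = 2.0500 m/s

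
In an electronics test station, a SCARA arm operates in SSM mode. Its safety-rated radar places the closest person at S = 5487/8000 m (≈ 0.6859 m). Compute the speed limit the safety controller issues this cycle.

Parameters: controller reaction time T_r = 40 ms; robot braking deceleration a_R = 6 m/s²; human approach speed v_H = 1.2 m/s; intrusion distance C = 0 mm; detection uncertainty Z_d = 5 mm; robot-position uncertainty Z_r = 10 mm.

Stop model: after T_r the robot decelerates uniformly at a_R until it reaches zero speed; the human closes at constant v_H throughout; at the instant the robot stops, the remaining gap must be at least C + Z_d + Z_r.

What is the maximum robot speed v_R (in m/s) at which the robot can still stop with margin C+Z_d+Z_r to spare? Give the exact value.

at the boundary: (1/12)·v² + (6/25)·v + (-4983/8000) = 0
  disc = (6/25)² − 4·(1/12)·(-4983/8000) = 10609/40000 ; √disc = 103/200
  v_R = (−(6/25) + 103/200) / (2·(1/12)) = 33/20 m/s
check:
T_s = v_R/a_R = (33/20)/6 = 0.2750 s
robot covers v_R·T_r = 1.6500·0.0400 = 0.0660 m before braking
braking distance = 1.6500²/(2·6.0000) = 0.2269 m
person approaches 1.2000·(0.0400+0.2750) = 0.3780 m
C+Z_d+Z_r = 0.0000+0.0050+0.0100 = 0.0150 m
sum ≈ 0.0660+0.2269+0.3780+0.0150 ≈ 0.6859 m = S ✓

v_R_max = 33/20 m/s = 1.6500 m/s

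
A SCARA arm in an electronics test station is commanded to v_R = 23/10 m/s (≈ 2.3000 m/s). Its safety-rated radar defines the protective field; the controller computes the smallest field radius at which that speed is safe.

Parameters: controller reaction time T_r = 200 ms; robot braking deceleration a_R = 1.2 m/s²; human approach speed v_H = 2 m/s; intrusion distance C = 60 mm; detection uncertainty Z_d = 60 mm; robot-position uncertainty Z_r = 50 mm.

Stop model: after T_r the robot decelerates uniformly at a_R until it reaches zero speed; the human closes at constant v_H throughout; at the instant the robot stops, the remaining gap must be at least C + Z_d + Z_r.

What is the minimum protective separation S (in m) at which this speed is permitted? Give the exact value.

S_min = 2827/400 m = 7.0675 m

braking lasts T_s = (23/10)/(6/5) = 1.9167 s
robot in T_r: 2.3000·0.2000 = 0.4600 m
robot under decel: 2.3000²/(2·1.2000) = 2.2042 m
human over T_r+T_s: 2.0000·(0.2000+1.9167) = 4.2333 m
residual clearance needed = 0.0600+0.0600+0.0500 = 0.1700 m
S_min ≈ 0.4600+2.2042+4.2333+0.1700  ⇒  S_min = 2827/400 m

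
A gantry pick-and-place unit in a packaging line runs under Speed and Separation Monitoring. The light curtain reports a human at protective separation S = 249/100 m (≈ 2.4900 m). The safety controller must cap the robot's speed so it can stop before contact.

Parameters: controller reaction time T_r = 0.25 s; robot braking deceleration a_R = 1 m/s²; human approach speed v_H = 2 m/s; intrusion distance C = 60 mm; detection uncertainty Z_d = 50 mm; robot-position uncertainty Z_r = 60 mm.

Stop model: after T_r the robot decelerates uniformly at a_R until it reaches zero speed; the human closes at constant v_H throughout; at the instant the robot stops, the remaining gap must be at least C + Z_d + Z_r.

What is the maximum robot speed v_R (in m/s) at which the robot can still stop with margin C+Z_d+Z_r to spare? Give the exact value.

v_R_max = 7/10 m/s = 0.7000 m/s

at the boundary: (1/2)·v² + (9/4)·v + (-91/50) = 0
  disc = (9/4)² − 4·(1/2)·(-91/50) = 3481/400 ; √disc = 59/20
  v_R = (−(9/4) + 59/20) / (2·(1/2)) = 7/10 m/s
check:
stop time T_s = (7/10)/1 = 0.7000 s
robot in T_r: 0.7000·0.2500 = 0.1750 m
robot covers 0.7000·0.7000 − ½·1.0000·0.7000² = 0.2450 m while stopping
person approaches 2.0000·(0.2500+0.7000) = 1.9000 m
margins: 0.0600+0.0500+0.0600 = 0.1700 m
sum ≈ 0.1750+0.2450+1.9000+0.1700 ≈ 2.4900 m = S ✓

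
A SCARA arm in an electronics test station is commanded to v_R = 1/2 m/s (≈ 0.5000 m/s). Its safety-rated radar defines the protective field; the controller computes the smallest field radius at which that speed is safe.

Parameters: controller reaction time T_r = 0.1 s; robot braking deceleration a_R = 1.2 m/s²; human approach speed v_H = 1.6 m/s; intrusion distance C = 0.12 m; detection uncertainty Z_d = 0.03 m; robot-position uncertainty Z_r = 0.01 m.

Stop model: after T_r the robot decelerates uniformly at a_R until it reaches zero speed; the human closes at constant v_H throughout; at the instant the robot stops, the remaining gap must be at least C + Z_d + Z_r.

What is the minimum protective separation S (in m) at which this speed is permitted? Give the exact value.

T_s = v_R/a_R = (1/2)/(6/5) = 0.4167 s
robot covers v_R·T_r = 0.5000·0.1000 = 0.0500 m before braking
braking distance = 0.5000²/(2·1.2000) = 0.1042 m
human closes 1.6000·0.5167 = 0.8267 m
margins: 0.1200+0.0300+0.0100 = 0.1600 m
S_min ≈ 0.0500+0.1042+0.8267+0.1600  ⇒  S_min = 1369/1200 m

S_min = 1369/1200 m = 1.1408 m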